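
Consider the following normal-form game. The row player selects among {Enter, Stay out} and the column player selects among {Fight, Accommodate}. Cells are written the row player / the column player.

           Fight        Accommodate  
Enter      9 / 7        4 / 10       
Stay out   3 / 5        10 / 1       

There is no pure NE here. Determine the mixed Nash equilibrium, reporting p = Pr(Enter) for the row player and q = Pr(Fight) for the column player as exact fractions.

In a mixed NE each player is indifferent between their pure strategies, so the opponent's mix sets the indifference.
The column player indifferent between Fight and Accommodate: p·7 + (1−p)·5 = p·10 + (1−p)·1 ⟹ 5 + 2p = 1 + 9p ⟹ p = 4/7.
The row player indifferent between Enter and Stay out: q·9 + (1−q)·4 = q·3 + (1−q)·10 ⟹ 4 + 5q = 10 + (-7)q ⟹ q = 1/2.

p = 4/7, q = 1/2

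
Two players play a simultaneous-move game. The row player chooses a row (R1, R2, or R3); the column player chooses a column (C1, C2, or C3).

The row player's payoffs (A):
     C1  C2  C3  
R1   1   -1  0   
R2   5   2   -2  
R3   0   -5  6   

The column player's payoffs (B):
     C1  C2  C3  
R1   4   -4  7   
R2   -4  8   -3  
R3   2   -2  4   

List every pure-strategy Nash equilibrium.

Find each player's best response to every opponent strategy; NE are the intersections.
The row player's best responses — vs C1: R2 (payoff 5); vs C2: R2 (payoff 2); vs C3: R3 (payoff 6).
The column player's best responses — vs R1: C3 (payoff 7); vs R2: C2 (payoff 8); vs R3: C3 (payoff 4).
Mutual best responses occur at (R2, C2) and (R3, C3); at each, neither player gains by switching.

(R2, C2) and (R3, C3)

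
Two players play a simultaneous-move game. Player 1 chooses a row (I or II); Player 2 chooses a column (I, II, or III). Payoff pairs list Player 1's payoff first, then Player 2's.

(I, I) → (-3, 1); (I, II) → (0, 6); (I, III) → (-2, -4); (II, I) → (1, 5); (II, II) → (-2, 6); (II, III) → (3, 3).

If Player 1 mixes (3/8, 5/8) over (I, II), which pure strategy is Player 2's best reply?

II

Player 2's best reply maximizes expected payoff against the mix.
I: (3/8)·1 + (5/8)·5 = 7/2
II: (3/8)·6 + (5/8)·6 = 6
III: (3/8)·(-4) + (5/8)·3 = 3/8
Highest expected payoff is 6, from II.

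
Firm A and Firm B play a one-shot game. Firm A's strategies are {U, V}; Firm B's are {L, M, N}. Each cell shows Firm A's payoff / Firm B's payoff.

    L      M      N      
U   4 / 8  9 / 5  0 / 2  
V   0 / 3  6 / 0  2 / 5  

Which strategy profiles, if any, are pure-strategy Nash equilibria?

(U, L) and (V, N)

Check mutual best responses: a cell is a NE iff neither player can gain by unilaterally deviating.
Firm A's best responses — vs L: U (payoff 4); vs M: U (payoff 9); vs N: V (payoff 2).
Firm B's best responses — vs U: L (payoff 8); vs V: N (payoff 5).
Mutual best responses occur at (U, L) and (V, N); at each, neither player gains by switching.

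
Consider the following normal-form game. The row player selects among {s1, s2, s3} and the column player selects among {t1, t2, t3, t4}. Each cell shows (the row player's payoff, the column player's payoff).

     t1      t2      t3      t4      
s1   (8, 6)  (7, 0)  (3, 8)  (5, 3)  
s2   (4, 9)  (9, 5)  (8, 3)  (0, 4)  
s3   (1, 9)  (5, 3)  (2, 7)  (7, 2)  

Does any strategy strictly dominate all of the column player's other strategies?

None

Check whether one of the column player's strategies beats all alternatives regardless of what the opponent does.
t1 is not dominant: against s1, t3 gives 8 > 6.
t2 is not dominant: against s1, t1 gives 6 > 0.
t3 is not dominant: against s2, t1 gives 9 > 3.
t4 is not dominant: against s1, t1 gives 6 > 3.
No single strategy is best against every opponent action.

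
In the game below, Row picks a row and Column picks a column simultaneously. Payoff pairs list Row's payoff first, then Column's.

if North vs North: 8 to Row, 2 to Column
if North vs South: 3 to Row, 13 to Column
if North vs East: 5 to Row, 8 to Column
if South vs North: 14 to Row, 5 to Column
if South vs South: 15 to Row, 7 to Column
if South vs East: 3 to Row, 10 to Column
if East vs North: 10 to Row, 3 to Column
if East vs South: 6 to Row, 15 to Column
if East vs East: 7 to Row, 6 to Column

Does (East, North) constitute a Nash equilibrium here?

Holding Column at North: Row gets 10 from East but could get 14 by switching to South. Row has a profitable deviation.

No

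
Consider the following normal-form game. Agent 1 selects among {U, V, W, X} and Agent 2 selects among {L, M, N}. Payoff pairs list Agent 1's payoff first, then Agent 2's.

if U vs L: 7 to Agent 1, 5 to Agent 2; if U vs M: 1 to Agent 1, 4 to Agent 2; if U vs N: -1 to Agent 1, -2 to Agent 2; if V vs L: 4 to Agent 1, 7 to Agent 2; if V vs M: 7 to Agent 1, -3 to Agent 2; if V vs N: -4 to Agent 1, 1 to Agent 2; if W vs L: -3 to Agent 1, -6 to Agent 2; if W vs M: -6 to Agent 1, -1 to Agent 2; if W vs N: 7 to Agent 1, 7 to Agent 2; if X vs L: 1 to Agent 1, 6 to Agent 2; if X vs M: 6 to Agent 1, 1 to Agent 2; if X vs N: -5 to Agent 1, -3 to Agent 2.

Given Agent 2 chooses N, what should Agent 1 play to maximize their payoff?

With Agent 2 fixed at N, Agent 1's payoffs are: U → -1, V → -4, W → 7, X → -5.
The maximum is 7, achieved by W.

W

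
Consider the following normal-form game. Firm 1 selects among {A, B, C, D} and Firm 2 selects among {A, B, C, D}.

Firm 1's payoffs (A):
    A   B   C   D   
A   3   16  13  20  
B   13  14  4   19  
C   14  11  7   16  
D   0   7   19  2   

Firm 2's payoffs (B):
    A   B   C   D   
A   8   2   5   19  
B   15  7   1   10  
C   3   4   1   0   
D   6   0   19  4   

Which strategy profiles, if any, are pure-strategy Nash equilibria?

A profile is a Nash equilibrium when each player is best-responding to the other.
Firm 1's best responses — vs A: C (payoff 14); vs B: A (payoff 16); vs C: D (payoff 19); vs D: A (payoff 20).
Firm 2's best responses — vs A: D (payoff 19); vs B: A (payoff 15); vs C: B (payoff 4); vs D: C (payoff 19).
Mutual best responses occur at (A, D) and (D, C); at each, neither player gains by switching.

(A, D) and (D, C)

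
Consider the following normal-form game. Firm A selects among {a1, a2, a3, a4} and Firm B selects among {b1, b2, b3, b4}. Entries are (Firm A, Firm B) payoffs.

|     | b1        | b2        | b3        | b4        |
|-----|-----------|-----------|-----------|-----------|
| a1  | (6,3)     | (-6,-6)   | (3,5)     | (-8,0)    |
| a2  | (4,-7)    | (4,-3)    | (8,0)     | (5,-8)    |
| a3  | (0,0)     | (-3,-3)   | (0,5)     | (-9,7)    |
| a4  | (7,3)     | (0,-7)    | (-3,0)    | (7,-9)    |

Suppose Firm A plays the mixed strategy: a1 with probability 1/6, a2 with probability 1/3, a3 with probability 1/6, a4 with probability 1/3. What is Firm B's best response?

Firm B's best reply maximizes expected payoff against the mix.
b1: (1/6)·3 + (1/3)·(-7) + (1/6)·0 + (1/3)·3 = -5/6
b2: (1/6)·(-6) + (1/3)·(-3) + (1/6)·(-3) + (1/3)·(-7) = -29/6
b3: (1/6)·5 + (1/3)·0 + (1/6)·5 + (1/3)·0 = 5/3
b4: (1/6)·0 + (1/3)·(-8) + (1/6)·7 + (1/3)·(-9) = -9/2
Highest expected payoff is 5/3, from b3.

b3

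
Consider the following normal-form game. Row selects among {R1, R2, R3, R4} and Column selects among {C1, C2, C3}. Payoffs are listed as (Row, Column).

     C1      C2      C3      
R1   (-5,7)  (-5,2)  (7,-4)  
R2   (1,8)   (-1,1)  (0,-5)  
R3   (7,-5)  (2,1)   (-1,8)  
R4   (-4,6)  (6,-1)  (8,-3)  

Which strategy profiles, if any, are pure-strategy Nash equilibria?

None

A profile is a Nash equilibrium when each player is best-responding to the other.
Row's best responses — vs C1: R3 (payoff 7); vs C2: R4 (payoff 6); vs C3: R4 (payoff 8).
Column's best responses — vs R1: C1 (payoff 7); vs R2: C1 (payoff 8); vs R3: C3 (payoff 8); vs R4: C1 (payoff 6).
No cell has both players best-responding. For instance, Row's best reply to C1 is R3, but against R3 Column prefers C3 over C1.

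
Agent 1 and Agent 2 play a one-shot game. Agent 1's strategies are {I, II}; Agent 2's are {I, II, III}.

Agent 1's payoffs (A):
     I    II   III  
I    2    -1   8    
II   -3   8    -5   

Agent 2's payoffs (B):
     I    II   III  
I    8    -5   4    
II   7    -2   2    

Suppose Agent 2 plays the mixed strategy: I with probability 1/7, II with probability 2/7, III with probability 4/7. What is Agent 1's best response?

Agent 1's best reply maximizes expected payoff against the mix.
I: (1/7)·2 + (2/7)·(-1) + (4/7)·8 = 32/7
II: (1/7)·(-3) + (2/7)·8 + (4/7)·(-5) = -1
Highest expected payoff is 32/7, from I.

I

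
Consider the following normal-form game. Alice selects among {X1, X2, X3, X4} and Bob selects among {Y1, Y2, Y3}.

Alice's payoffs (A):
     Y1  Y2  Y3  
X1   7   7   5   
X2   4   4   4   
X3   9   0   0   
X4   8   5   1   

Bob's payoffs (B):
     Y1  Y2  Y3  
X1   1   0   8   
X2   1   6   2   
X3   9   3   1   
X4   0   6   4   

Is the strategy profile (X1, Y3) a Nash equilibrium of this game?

Holding Bob at Y3: Alice gets 5 from X1, versus 4 from X2, 0 from X3, 1 from X4. No profitable deviation for Alice.
Holding Alice at X1: Bob gets 8 from Y3, versus 1 from Y1, 0 from Y2. No profitable deviation for Bob either.

Yes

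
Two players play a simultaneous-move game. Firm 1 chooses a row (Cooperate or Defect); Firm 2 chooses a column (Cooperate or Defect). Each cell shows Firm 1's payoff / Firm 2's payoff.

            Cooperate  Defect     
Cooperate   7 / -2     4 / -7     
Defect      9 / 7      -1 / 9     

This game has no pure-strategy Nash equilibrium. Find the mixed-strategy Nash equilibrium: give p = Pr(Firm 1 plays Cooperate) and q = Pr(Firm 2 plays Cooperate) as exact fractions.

p = 2/7, q = 5/7

In a mixed NE each player is indifferent between their pure strategies, so the opponent's mix sets the indifference.
Firm 2 indifferent between Cooperate and Defect: p·(-2) + (1−p)·7 = p·(-7) + (1−p)·9 ⟹ 7 + (-9)p = 9 + (-16)p ⟹ p = 2/7.
Firm 1 indifferent between Cooperate and Defect: q·7 + (1−q)·4 = q·9 + (1−q)·(-1) ⟹ 4 + 3q = (-1) + 10q ⟹ q = 5/7.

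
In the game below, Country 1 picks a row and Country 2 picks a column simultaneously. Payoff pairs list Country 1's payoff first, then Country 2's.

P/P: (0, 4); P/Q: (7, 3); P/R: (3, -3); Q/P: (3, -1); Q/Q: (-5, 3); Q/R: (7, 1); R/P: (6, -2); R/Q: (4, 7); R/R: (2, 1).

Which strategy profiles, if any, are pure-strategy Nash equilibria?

A profile is a Nash equilibrium when each player is best-responding to the other.
Country 1's best responses — vs P: R (payoff 6); vs Q: P (payoff 7); vs R: Q (payoff 7).
Country 2's best responses — vs P: P (payoff 4); vs Q: Q (payoff 3); vs R: Q (payoff 7).
No cell has both players best-responding. For instance, Country 1's best reply to P is R, but against R Country 2 prefers Q over P.

No pure-strategy Nash equilibrium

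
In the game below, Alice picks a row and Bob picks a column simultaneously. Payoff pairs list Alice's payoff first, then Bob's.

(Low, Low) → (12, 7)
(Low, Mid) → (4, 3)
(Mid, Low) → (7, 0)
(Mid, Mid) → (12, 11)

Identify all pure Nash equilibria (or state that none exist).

(Low, Low) and (Mid, Mid)

Check mutual best responses: a cell is a NE iff neither player can gain by unilaterally deviating.
Alice's best responses — vs Low: Low (payoff 12); vs Mid: Mid (payoff 12).
Bob's best responses — vs Low: Low (payoff 7); vs Mid: Mid (payoff 11).
Mutual best responses occur at (Low, Low) and (Mid, Mid); at each, neither player gains by switching.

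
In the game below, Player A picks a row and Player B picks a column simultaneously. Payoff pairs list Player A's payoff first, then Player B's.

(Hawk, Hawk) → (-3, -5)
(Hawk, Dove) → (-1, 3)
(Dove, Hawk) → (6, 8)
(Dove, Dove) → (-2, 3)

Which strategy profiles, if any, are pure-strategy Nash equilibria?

A profile is a Nash equilibrium when each player is best-responding to the other.
Player A's best responses — vs Hawk: Dove (payoff 6); vs Dove: Hawk (payoff -1).
Player B's best responses — vs Hawk: Dove (payoff 3); vs Dove: Hawk (payoff 8).
Mutual best responses occur at (Hawk, Dove) and (Dove, Hawk); at each, neither player gains by switching.

(Hawk, Dove) and (Dove, Hawk)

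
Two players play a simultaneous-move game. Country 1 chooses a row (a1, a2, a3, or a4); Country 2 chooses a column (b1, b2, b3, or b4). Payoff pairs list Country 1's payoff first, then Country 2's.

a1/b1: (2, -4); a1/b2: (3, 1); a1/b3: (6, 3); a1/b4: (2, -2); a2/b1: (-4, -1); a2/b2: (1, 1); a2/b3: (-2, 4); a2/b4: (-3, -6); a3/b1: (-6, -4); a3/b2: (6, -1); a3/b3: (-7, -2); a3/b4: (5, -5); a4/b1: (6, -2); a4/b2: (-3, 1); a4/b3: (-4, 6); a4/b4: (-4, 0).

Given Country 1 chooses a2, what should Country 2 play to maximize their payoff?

b3

With Country 1 fixed at a2, Country 2's payoffs are: b1 → -1, b2 → 1, b3 → 4, b4 → -6.
The maximum is 4, achieved by b3.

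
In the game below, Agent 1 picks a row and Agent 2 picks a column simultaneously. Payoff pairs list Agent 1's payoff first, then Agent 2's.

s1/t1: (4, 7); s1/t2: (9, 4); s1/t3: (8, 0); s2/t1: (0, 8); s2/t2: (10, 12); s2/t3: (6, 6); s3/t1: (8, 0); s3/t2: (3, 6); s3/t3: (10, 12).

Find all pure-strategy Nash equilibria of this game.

A profile is a Nash equilibrium when each player is best-responding to the other.
Agent 1's best responses — vs t1: s3 (payoff 8); vs t2: s2 (payoff 10); vs t3: s3 (payoff 10).
Agent 2's best responses — vs s1: t1 (payoff 7); vs s2: t2 (payoff 12); vs s3: t3 (payoff 12).
Mutual best responses occur at (s2, t2) and (s3, t3); at each, neither player gains by switching.

(s2, t2) and (s3, t3)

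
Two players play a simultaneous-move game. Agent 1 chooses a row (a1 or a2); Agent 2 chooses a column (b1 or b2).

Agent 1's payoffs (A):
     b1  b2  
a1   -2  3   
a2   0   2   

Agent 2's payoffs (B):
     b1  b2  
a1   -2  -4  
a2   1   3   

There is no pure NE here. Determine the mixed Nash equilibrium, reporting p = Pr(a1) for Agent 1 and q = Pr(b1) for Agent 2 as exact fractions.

In a mixed NE each player is indifferent between their pure strategies, so the opponent's mix sets the indifference.
Agent 2 indifferent between b1 and b2: p·(-2) + (1−p)·1 = p·(-4) + (1−p)·3 ⟹ 1 + (-3)p = 3 + (-7)p ⟹ p = 1/2.
Agent 1 indifferent between a1 and a2: q·(-2) + (1−q)·3 = q·0 + (1−q)·2 ⟹ 3 + (-5)q = 2 + (-2)q ⟹ q = 1/3.

p = 1/2, q = 1/3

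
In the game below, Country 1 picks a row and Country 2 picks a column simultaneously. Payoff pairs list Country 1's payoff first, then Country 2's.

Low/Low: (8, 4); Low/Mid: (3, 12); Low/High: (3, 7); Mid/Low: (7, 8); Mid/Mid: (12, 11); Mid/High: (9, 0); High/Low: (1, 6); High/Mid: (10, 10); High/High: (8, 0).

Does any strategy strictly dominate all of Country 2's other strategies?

A strategy is strictly dominant if it gives Country 2 a strictly higher payoff than every other strategy, against every choice by the opponent.
Mid strictly dominates: vs Low: 12 > each of {4, 7}; vs Mid: 11 > each of {8, 0}; vs High: 10 > each of {6, 0}.

Mid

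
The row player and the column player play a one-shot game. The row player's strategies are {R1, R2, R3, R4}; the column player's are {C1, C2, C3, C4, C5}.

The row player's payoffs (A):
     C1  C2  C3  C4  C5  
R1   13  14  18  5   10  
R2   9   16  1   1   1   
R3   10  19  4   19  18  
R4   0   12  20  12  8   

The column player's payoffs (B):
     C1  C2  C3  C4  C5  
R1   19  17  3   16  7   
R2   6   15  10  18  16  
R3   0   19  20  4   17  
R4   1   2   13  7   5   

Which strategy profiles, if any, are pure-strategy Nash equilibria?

(R1, C1) and (R4, C3)

A profile is a Nash equilibrium when each player is best-responding to the other.
The row player's best responses — vs C1: R1 (payoff 13); vs C2: R3 (payoff 19); vs C3: R4 (payoff 20); vs C4: R3 (payoff 19); vs C5: R3 (payoff 18).
The column player's best responses — vs R1: C1 (payoff 19); vs R2: C4 (payoff 18); vs R3: C3 (payoff 20); vs R4: C3 (payoff 13).
Mutual best responses occur at (R1, C1) and (R4, C3); at each, neither player gains by switching.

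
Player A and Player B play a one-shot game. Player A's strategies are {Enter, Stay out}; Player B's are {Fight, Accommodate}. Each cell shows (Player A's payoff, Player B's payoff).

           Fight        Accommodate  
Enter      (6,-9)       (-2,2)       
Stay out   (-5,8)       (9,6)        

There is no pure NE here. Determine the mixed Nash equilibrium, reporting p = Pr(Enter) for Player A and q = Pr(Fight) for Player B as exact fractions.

p = 2/13, q = 1/2

Each player's mixing probability is pinned down by making the *other* player indifferent.
Player B indifferent between Fight and Accommodate: p·(-9) + (1−p)·8 = p·2 + (1−p)·6 ⟹ 8 + (-17)p = 6 + (-4)p ⟹ p = 2/13.
Player A indifferent between Enter and Stay out: q·6 + (1−q)·(-2) = q·(-5) + (1−q)·9 ⟹ (-2) + 8q = 9 + (-14)q ⟹ q = 1/2.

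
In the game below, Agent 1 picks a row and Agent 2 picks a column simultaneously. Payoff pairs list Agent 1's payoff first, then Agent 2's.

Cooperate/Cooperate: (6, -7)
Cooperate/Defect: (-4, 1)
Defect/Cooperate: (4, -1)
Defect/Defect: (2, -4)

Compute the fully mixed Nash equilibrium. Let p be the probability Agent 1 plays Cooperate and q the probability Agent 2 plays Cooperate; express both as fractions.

p = 3/11, q = 3/4

Each player's mixing probability is pinned down by making the *other* player indifferent.
Agent 2 indifferent between Cooperate and Defect: p·(-7) + (1−p)·(-1) = p·1 + (1−p)·(-4) ⟹ (-1) + (-6)p = (-4) + 5p ⟹ p = 3/11.
Agent 1 indifferent between Cooperate and Defect: q·6 + (1−q)·(-4) = q·4 + (1−q)·2 ⟹ (-4) + 10q = 2 + 2q ⟹ q = 3/4.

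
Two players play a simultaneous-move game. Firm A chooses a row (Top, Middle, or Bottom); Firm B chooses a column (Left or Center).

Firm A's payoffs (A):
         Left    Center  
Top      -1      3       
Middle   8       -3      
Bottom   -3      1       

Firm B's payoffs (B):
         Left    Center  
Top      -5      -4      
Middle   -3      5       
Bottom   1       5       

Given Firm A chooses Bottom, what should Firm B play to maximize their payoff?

With Firm A fixed at Bottom, Firm B's payoffs are: Left → 1, Center → 5.
The maximum is 5, achieved by Center.

Center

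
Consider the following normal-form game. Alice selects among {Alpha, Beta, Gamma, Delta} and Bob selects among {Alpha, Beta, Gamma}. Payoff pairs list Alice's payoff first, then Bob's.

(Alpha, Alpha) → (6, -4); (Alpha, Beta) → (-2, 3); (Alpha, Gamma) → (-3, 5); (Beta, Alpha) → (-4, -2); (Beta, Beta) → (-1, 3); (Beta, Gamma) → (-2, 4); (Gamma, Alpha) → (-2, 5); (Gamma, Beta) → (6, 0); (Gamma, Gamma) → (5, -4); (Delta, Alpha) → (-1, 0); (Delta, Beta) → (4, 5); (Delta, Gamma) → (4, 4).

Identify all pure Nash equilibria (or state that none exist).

Check mutual best responses: a cell is a NE iff neither player can gain by unilaterally deviating.
Alice's best responses — vs Alpha: Alpha (payoff 6); vs Beta: Gamma (payoff 6); vs Gamma: Gamma (payoff 5).
Bob's best responses — vs Alpha: Gamma (payoff 5); vs Beta: Gamma (payoff 4); vs Gamma: Alpha (payoff 5); vs Delta: Beta (payoff 5).
No cell has both players best-responding. For instance, Alice's best reply to Beta is Gamma, but against Gamma Bob prefers Alpha over Beta.

None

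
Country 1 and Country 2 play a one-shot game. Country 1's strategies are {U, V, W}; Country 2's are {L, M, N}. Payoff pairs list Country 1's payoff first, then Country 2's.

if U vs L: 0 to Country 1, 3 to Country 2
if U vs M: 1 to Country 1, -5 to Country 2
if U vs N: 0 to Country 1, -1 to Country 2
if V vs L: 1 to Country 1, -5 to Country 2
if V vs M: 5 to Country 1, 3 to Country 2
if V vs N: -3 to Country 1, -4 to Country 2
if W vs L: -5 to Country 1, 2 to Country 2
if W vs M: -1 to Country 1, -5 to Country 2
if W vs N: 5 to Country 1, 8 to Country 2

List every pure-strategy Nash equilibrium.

A profile is a Nash equilibrium when each player is best-responding to the other.
Country 1's best responses — vs L: V (payoff 1); vs M: V (payoff 5); vs N: W (payoff 5).
Country 2's best responses — vs U: L (payoff 3); vs V: M (payoff 3); vs W: N (payoff 8).
Mutual best responses occur at (V, M) and (W, N); at each, neither player gains by switching.

(V, M) and (W, N)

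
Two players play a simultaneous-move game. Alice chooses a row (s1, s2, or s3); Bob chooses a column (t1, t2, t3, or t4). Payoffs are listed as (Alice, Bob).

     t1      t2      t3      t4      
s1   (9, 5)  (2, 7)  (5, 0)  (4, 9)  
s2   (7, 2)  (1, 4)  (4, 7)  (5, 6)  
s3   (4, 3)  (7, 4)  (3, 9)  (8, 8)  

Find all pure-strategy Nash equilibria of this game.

None

A profile is a Nash equilibrium when each player is best-responding to the other.
Alice's best responses — vs t1: s1 (payoff 9); vs t2: s3 (payoff 7); vs t3: s1 (payoff 5); vs t4: s3 (payoff 8).
Bob's best responses — vs s1: t4 (payoff 9); vs s2: t3 (payoff 7); vs s3: t3 (payoff 9).
No cell has both players best-responding. For instance, Alice's best reply to t4 is s3, but against s3 Bob prefers t3 over t4.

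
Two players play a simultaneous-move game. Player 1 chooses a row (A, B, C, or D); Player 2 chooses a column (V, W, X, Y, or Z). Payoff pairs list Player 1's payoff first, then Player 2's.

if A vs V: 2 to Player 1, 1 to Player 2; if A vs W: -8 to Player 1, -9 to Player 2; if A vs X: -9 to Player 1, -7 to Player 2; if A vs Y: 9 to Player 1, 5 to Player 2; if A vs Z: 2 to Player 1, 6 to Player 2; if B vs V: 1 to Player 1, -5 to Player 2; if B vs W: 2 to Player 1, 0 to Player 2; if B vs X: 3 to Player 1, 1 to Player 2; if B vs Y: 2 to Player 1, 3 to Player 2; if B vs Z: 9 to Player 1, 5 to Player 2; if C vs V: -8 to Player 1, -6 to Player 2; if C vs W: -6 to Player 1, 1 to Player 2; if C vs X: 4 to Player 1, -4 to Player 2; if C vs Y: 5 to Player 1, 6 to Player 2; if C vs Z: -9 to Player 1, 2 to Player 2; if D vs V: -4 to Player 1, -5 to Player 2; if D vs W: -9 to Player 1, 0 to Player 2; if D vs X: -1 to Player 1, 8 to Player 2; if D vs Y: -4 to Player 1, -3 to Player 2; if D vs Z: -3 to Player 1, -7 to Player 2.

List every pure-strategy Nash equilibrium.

(B, Z)

Check mutual best responses: a cell is a NE iff neither player can gain by unilaterally deviating.
Player 1's best responses — vs V: A (payoff 2); vs W: B (payoff 2); vs X: C (payoff 4); vs Y: A (payoff 9); vs Z: B (payoff 9).
Player 2's best responses — vs A: Z (payoff 6); vs B: Z (payoff 5); vs C: Y (payoff 6); vs D: X (payoff 8).
The only mutual best response is (B, Z); neither player gains by switching there.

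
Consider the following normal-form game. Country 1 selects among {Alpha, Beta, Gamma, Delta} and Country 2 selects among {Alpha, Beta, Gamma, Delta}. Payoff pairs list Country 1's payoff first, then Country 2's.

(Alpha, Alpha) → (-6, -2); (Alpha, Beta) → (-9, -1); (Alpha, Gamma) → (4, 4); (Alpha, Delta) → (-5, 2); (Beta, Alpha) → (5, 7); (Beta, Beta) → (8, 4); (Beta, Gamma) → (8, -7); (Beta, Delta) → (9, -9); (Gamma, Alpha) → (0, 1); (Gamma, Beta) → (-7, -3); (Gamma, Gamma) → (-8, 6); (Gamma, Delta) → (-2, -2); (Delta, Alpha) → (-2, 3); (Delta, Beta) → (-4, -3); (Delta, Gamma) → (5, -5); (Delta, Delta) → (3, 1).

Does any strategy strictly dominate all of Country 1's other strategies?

Check whether one of Country 1's strategies beats all alternatives regardless of what the opponent does.
Beta strictly dominates: vs Alpha: 5 > each of {-6, 0, -2}; vs Beta: 8 > each of {-9, -7, -4}; vs Gamma: 8 > each of {4, -8, 5}; vs Delta: 9 > each of {-5, -2, 3}.

Beta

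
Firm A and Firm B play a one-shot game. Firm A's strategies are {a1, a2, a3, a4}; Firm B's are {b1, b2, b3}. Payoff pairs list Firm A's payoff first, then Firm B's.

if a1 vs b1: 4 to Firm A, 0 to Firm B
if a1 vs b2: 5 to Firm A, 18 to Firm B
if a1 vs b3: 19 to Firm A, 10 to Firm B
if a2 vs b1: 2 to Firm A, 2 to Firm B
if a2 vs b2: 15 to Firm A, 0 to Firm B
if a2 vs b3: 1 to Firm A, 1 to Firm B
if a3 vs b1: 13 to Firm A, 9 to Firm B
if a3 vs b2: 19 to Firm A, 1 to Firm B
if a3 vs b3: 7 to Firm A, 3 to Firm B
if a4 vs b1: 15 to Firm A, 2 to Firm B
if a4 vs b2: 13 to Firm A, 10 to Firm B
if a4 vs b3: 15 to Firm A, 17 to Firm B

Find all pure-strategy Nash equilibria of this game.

Find each player's best response to every opponent strategy; NE are the intersections.
Firm A's best responses — vs b1: a4 (payoff 15); vs b2: a3 (payoff 19); vs b3: a1 (payoff 19).
Firm B's best responses — vs a1: b2 (payoff 18); vs a2: b1 (payoff 2); vs a3: b1 (payoff 9); vs a4: b3 (payoff 17).
No cell has both players best-responding. For instance, Firm A's best reply to b1 is a4, but against a4 Firm B prefers b3 over b1.

There is no pure-strategy Nash equilibrium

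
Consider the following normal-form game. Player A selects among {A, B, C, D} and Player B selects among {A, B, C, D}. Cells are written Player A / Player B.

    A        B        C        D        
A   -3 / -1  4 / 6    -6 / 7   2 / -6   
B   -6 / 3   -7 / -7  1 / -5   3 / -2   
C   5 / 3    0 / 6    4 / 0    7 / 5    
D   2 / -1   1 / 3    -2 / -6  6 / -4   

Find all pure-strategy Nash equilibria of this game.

None

Check mutual best responses: a cell is a NE iff neither player can gain by unilaterally deviating.
Player A's best responses — vs A: C (payoff 5); vs B: A (payoff 4); vs C: C (payoff 4); vs D: C (payoff 7).
Player B's best responses — vs A: C (payoff 7); vs B: A (payoff 3); vs C: B (payoff 6); vs D: B (payoff 3).
No cell has both players best-responding. For instance, Player A's best reply to A is C, but against C Player B prefers B over A.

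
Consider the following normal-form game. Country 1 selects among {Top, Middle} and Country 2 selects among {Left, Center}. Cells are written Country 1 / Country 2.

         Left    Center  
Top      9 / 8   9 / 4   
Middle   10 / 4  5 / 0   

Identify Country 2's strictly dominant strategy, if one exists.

Left

Check whether one of Country 2's strategies beats all alternatives regardless of what the opponent does.
Left strictly dominates: vs Top: 8 > 4; vs Middle: 4 > 0.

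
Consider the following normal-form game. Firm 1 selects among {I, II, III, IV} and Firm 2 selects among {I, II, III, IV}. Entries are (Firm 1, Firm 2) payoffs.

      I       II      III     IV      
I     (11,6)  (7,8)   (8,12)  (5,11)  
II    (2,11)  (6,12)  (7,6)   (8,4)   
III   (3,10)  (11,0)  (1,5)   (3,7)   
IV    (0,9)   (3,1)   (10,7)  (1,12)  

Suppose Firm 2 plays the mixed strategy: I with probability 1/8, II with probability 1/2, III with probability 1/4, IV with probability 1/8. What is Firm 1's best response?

I

Firm 1's best reply maximizes expected payoff against the mix.
I: (1/8)·11 + (1/2)·7 + (1/4)·8 + (1/8)·5 = 15/2
II: (1/8)·2 + (1/2)·6 + (1/4)·7 + (1/8)·8 = 6
III: (1/8)·3 + (1/2)·11 + (1/4)·1 + (1/8)·3 = 13/2
IV: (1/8)·0 + (1/2)·3 + (1/4)·10 + (1/8)·1 = 33/8
Highest expected payoff is 15/2, from I.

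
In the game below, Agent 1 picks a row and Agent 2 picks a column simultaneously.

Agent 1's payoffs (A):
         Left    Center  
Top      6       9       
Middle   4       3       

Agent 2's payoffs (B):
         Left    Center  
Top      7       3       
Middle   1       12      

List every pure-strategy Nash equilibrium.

Find each player's best response to every opponent strategy; NE are the intersections.
Agent 1's best responses — vs Left: Top (payoff 6); vs Center: Top (payoff 9).
Agent 2's best responses — vs Top: Left (payoff 7); vs Middle: Center (payoff 12).
The only mutual best response is (Top, Left); neither player gains by switching there.

(Top, Left)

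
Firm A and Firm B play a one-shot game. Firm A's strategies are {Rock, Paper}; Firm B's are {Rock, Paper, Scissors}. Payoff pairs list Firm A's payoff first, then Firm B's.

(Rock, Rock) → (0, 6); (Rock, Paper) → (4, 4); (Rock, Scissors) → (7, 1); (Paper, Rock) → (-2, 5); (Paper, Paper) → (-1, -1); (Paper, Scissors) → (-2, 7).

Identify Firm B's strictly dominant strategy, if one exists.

Check whether one of Firm B's strategies beats all alternatives regardless of what the opponent does.
Rock is not dominant: against Paper, Scissors gives 7 > 5.
Paper is not dominant: against Rock, Rock gives 6 > 4.
Scissors is not dominant: against Rock, Rock gives 6 > 1.
No single strategy is best against every opponent action.

No strictly dominant strategy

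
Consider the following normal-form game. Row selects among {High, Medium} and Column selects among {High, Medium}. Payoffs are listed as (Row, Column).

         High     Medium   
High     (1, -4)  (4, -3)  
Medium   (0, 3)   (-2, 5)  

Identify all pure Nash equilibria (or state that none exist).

(High, Medium)

A profile is a Nash equilibrium when each player is best-responding to the other.
Row's best responses — vs High: High (payoff 1); vs Medium: High (payoff 4).
Column's best responses — vs High: Medium (payoff -3); vs Medium: Medium (payoff 5).
The only mutual best response is (High, Medium); neither player gains by switching there.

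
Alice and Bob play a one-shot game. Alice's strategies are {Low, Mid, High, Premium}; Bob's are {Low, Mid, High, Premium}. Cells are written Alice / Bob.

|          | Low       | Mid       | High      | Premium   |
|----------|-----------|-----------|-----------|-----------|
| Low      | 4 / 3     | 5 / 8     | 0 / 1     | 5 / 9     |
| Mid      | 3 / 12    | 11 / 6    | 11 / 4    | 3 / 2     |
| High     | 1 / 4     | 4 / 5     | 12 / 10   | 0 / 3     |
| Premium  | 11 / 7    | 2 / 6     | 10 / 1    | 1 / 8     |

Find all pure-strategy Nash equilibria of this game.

(Low, Premium) and (High, High)

A profile is a Nash equilibrium when each player is best-responding to the other.
Alice's best responses — vs Low: Premium (payoff 11); vs Mid: Mid (payoff 11); vs High: High (payoff 12); vs Premium: Low (payoff 5).
Bob's best responses — vs Low: Premium (payoff 9); vs Mid: Low (payoff 12); vs High: High (payoff 10); vs Premium: Premium (payoff 8).
Mutual best responses occur at (Low, Premium) and (High, High); at each, neither player gains by switching.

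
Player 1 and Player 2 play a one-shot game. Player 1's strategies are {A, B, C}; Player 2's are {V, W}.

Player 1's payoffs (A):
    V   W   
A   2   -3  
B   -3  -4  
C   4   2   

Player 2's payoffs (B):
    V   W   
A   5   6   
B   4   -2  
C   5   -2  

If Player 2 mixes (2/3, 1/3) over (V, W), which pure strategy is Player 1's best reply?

C

Compute Player 1's expected payoff from each pure strategy against the given mix.
A: (2/3)·2 + (1/3)·(-3) = 1/3
B: (2/3)·(-3) + (1/3)·(-4) = -10/3
C: (2/3)·4 + (1/3)·2 = 10/3
Highest expected payoff is 10/3, from C.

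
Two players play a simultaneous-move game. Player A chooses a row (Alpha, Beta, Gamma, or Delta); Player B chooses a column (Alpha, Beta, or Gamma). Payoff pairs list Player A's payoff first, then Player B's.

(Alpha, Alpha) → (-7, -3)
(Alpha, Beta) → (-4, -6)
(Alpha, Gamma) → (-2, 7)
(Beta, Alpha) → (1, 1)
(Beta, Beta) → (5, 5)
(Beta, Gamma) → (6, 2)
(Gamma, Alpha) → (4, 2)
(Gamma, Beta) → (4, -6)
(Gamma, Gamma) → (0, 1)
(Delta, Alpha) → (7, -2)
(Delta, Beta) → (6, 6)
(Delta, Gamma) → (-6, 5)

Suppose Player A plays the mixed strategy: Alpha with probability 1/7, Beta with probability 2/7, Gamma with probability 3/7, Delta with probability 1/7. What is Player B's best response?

Player B's best reply maximizes expected payoff against the mix.
Alpha: (1/7)·(-3) + (2/7)·1 + (3/7)·2 + (1/7)·(-2) = 3/7
Beta: (1/7)·(-6) + (2/7)·5 + (3/7)·(-6) + (1/7)·6 = -8/7
Gamma: (1/7)·7 + (2/7)·2 + (3/7)·1 + (1/7)·5 = 19/7
Highest expected payoff is 19/7, from Gamma.

Gamma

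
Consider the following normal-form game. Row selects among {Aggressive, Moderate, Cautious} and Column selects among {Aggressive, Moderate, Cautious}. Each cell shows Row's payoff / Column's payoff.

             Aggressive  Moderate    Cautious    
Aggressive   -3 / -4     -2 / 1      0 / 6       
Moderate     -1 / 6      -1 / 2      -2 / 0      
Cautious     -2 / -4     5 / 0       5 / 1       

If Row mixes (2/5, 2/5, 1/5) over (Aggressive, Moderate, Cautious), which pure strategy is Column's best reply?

Compute Column's expected payoff from each pure strategy against the given mix.
Aggressive: (2/5)·(-4) + (2/5)·6 + (1/5)·(-4) = 0
Moderate: (2/5)·1 + (2/5)·2 + (1/5)·0 = 6/5
Cautious: (2/5)·6 + (2/5)·0 + (1/5)·1 = 13/5
Highest expected payoff is 13/5, from Cautious.

Cautious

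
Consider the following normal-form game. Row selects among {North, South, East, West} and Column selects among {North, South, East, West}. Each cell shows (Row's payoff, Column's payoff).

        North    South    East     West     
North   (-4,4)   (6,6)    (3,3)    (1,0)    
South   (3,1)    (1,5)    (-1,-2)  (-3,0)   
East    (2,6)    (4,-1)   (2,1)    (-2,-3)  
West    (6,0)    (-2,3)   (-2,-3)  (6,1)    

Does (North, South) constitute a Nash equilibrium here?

Holding Column at South: Row gets 6 from North, versus 1 from South, 4 from East, -2 from West. No profitable deviation for Row.
Holding Row at North: Column gets 6 from South, versus 4 from North, 3 from East, 0 from West. No profitable deviation for Column either.

Yes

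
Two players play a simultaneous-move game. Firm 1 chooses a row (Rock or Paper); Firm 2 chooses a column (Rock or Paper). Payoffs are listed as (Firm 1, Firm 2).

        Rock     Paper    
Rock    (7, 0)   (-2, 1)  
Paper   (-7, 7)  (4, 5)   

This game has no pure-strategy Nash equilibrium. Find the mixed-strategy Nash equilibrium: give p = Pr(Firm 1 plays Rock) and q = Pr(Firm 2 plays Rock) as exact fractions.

p = 2/3, q = 3/10

In a mixed NE each player is indifferent between their pure strategies, so the opponent's mix sets the indifference.
Firm 2 indifferent between Rock and Paper: p·0 + (1−p)·7 = p·1 + (1−p)·5 ⟹ 7 + (-7)p = 5 + (-4)p ⟹ p = 2/3.
Firm 1 indifferent between Rock and Paper: q·7 + (1−q)·(-2) = q·(-7) + (1−q)·4 ⟹ (-2) + 9q = 4 + (-11)q ⟹ q = 3/10.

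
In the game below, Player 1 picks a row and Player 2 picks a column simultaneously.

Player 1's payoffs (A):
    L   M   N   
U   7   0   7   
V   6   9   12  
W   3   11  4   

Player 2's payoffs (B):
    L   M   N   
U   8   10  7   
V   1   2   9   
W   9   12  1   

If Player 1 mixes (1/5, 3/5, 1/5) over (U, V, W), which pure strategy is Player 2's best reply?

Compute Player 2's expected payoff from each pure strategy against the given mix.
L: (1/5)·8 + (3/5)·1 + (1/5)·9 = 4
M: (1/5)·10 + (3/5)·2 + (1/5)·12 = 28/5
N: (1/5)·7 + (3/5)·9 + (1/5)·1 = 7
Highest expected payoff is 7, from N.

N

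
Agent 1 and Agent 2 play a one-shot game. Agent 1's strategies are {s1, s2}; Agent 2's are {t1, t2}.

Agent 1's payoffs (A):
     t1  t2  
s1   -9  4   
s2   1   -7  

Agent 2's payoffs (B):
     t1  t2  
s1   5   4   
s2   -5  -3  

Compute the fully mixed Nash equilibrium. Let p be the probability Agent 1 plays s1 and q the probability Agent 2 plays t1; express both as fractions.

Each player's mixing probability is pinned down by making the *other* player indifferent.
Agent 2 indifferent between t1 and t2: p·5 + (1−p)·(-5) = p·4 + (1−p)·(-3) ⟹ (-5) + 10p = (-3) + 7p ⟹ p = 2/3.
Agent 1 indifferent between s1 and s2: q·(-9) + (1−q)·4 = q·1 + (1−q)·(-7) ⟹ 4 + (-13)q = (-7) + 8q ⟹ q = 11/21.

p = 2/3, q = 11/21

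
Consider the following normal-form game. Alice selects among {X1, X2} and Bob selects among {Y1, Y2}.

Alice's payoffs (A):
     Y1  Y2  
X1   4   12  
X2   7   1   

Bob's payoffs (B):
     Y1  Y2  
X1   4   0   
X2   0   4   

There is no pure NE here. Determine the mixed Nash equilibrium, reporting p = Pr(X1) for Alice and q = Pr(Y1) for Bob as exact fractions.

In a mixed NE each player is indifferent between their pure strategies, so the opponent's mix sets the indifference.
Bob indifferent between Y1 and Y2: p·4 + (1−p)·0 = p·0 + (1−p)·4 ⟹ 0 + 4p = 4 + (-4)p ⟹ p = 1/2.
Alice indifferent between X1 and X2: q·4 + (1−q)·12 = q·7 + (1−q)·1 ⟹ 12 + (-8)q = 1 + 6q ⟹ q = 11/14.

p = 1/2, q = 11/14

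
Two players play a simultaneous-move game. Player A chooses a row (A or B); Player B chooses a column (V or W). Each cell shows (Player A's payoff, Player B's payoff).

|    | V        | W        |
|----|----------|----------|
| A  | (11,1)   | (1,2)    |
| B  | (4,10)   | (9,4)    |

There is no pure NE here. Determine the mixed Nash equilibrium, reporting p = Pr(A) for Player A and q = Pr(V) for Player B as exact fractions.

p = 6/7, q = 8/15

In a mixed NE each player is indifferent between their pure strategies, so the opponent's mix sets the indifference.
Player B indifferent between V and W: p·1 + (1−p)·10 = p·2 + (1−p)·4 ⟹ 10 + (-9)p = 4 + (-2)p ⟹ p = 6/7.
Player A indifferent between A and B: q·11 + (1−q)·1 = q·4 + (1−q)·9 ⟹ 1 + 10q = 9 + (-5)q ⟹ q = 8/15.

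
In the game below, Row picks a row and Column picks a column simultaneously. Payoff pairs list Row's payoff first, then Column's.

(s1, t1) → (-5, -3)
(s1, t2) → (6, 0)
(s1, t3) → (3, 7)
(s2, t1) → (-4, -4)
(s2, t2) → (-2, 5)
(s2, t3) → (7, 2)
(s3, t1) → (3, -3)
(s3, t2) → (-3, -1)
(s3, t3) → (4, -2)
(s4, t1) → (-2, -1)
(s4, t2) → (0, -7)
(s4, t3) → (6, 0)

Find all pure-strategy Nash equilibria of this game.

No pure-strategy Nash equilibrium

Find each player's best response to every opponent strategy; NE are the intersections.
Row's best responses — vs t1: s3 (payoff 3); vs t2: s1 (payoff 6); vs t3: s2 (payoff 7).
Column's best responses — vs s1: t3 (payoff 7); vs s2: t2 (payoff 5); vs s3: t2 (payoff -1); vs s4: t3 (payoff 0).
No cell has both players best-responding. For instance, Row's best reply to t1 is s3, but against s3 Column prefers t2 over t1.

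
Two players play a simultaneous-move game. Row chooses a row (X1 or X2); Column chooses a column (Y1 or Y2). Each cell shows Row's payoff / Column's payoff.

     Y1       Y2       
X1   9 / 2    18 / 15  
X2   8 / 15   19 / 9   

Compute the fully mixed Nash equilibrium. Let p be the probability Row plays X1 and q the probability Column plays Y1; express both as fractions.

p = 6/19, q = 1/2

Each player's mixing probability is pinned down by making the *other* player indifferent.
Column indifferent between Y1 and Y2: p·2 + (1−p)·15 = p·15 + (1−p)·9 ⟹ 15 + (-13)p = 9 + 6p ⟹ p = 6/19.
Row indifferent between X1 and X2: q·9 + (1−q)·18 = q·8 + (1−q)·19 ⟹ 18 + (-9)q = 19 + (-11)q ⟹ q = 1/2.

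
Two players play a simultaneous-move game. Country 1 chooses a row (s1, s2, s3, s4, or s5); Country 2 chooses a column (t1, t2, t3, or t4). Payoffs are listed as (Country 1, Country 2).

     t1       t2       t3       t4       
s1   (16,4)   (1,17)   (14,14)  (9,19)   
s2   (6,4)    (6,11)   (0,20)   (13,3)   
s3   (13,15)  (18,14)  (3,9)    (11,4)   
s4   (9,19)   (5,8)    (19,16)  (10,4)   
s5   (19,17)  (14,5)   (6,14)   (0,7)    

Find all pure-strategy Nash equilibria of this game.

(s5, t1)

Find each player's best response to every opponent strategy; NE are the intersections.
Country 1's best responses — vs t1: s5 (payoff 19); vs t2: s3 (payoff 18); vs t3: s4 (payoff 19); vs t4: s2 (payoff 13).
Country 2's best responses — vs s1: t4 (payoff 19); vs s2: t3 (payoff 20); vs s3: t1 (payoff 15); vs s4: t1 (payoff 19); vs s5: t1 (payoff 17).
The only mutual best response is (s5, t1); neither player gains by switching there.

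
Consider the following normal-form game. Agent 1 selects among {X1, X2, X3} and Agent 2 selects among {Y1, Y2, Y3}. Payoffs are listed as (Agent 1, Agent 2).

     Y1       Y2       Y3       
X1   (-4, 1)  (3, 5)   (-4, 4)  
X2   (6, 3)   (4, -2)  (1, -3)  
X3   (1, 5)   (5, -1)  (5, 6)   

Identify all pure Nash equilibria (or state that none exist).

(X2, Y1) and (X3, Y3)

Find each player's best response to every opponent strategy; NE are the intersections.
Agent 1's best responses — vs Y1: X2 (payoff 6); vs Y2: X3 (payoff 5); vs Y3: X3 (payoff 5).
Agent 2's best responses — vs X1: Y2 (payoff 5); vs X2: Y1 (payoff 3); vs X3: Y3 (payoff 6).
Mutual best responses occur at (X2, Y1) and (X3, Y3); at each, neither player gains by switching.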